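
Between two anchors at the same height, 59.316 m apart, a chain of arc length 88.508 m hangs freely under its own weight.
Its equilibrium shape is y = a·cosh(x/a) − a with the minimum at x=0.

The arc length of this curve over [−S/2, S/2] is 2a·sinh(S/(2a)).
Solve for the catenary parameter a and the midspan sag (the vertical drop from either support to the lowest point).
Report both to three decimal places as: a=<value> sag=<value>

seed: a₀ = √(S³/(24(L−S))) = √(59.316³/(24·29.192)) = 17.259183
iter 1: u=1.718390  f(a)=+4.626e+00  f'(a)=-4.493e+00  a ← 17.259183 − (+4.626e+00/-4.493e+00) = 18.288745
iter 2: u=1.621653  f(a)=+4.462e-01  f'(a)=-3.664e+00  a ← 18.288745 − (+4.462e-01/-3.664e+00) = 18.410520
iter 3: u=1.610927  f(a)=+5.132e-03  f'(a)=-3.581e+00  a ← 18.410520 − (+5.132e-03/-3.581e+00) = 18.411953
iter 4: u=1.610801  f(a)=+6.959e-07  f'(a)=-3.580e+00  a ← 18.411953 − (+6.959e-07/-3.580e+00) = 18.411953
iter 5: u=1.610801  f(a)=+2.842e-14  f'(a)=-3.580e+00  a ← 18.411953 − (+2.842e-14/-3.580e+00) = 18.411953
converged: |Δa| < 1e-12 after 5 iterations
sag = a·(cosh(S/(2a)) − 1) = 18.411953·(cosh(1.610801) − 1) = 29.519420
T_max/T_min = cosh(S/(2a)) = 2.603275

a=18.412 sag=29.519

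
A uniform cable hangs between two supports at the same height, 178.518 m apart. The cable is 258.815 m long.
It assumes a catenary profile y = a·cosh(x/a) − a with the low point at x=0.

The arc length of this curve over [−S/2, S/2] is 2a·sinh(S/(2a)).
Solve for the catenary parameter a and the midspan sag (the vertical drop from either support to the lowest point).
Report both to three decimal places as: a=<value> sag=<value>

a=57.676 sag=84.003

seed: a₀ = √(S³/(24(L−S))) = √(178.518³/(24·80.297)) = 54.333507
iter 1: u=1.642798  f(a)=+1.156e+01  f'(a)=-3.834e+00  a ← 54.333507 − (+1.156e+01/-3.834e+00) = 57.347980
iter 2: u=1.556445  f(a)=+1.032e+00  f'(a)=-3.178e+00  a ← 57.347980 − (+1.032e+00/-3.178e+00) = 57.672624
iter 3: u=1.547684  f(a)=+9.998e-03  f'(a)=-3.116e+00  a ← 57.672624 − (+9.998e-03/-3.116e+00) = 57.675832
iter 4: u=1.547598  f(a)=+9.591e-07  f'(a)=-3.116e+00  a ← 57.675832 − (+9.591e-07/-3.116e+00) = 57.675833
iter 5: u=1.547598  f(a)=+0.000e+00  f'(a)=-3.116e+00  a ← 57.675833 − (+0.000e+00/-3.116e+00) = 57.675833
converged: |Δa| < 1e-12 after 5 iterations
sag = a·(cosh(S/(2a)) − 1) = 57.675833·(cosh(1.547598) − 1) = 84.002686
T_max/T_min = cosh(S/(2a)) = 2.456462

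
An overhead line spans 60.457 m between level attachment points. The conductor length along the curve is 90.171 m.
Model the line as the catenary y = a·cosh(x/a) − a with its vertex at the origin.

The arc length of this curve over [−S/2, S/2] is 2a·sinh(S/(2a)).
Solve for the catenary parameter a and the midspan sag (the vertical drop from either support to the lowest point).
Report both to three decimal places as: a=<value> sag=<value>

a=18.777 sag=30.062

seed: a₀ = √(S³/(24(L−S))) = √(60.457³/(24·29.714)) = 17.602879
iter 1: u=1.717247  f(a)=+4.702e+00  f'(a)=-4.482e+00  a ← 17.602879 − (+4.702e+00/-4.482e+00) = 18.651829
iter 2: u=1.620672  f(a)=+4.531e-01  f'(a)=-3.657e+00  a ← 18.651829 − (+4.531e-01/-3.657e+00) = 18.775727
iter 3: u=1.609978  f(a)=+5.197e-03  f'(a)=-3.573e+00  a ← 18.775727 − (+5.197e-03/-3.573e+00) = 18.777181
iter 4: u=1.609853  f(a)=+7.011e-07  f'(a)=-3.572e+00  a ← 18.777181 − (+7.011e-07/-3.572e+00) = 18.777181
iter 5: u=1.609853  f(a)=+0.000e+00  f'(a)=-3.572e+00  a ← 18.777181 − (+0.000e+00/-3.572e+00) = 18.777181
converged: |Δa| < 1e-12 after 5 iterations
sag = a·(cosh(S/(2a)) − 1) = 18.777181·(cosh(1.609853) − 1) = 30.062197
T_max/T_min = cosh(S/(2a)) = 2.600996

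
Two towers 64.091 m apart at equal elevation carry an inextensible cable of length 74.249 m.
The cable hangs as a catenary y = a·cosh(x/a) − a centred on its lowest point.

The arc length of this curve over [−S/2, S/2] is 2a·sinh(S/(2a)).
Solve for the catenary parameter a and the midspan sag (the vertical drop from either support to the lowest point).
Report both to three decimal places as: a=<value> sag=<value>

a=33.616 sag=16.467

seed: a₀ = √(S³/(24(L−S))) = √(64.091³/(24·10.158)) = 32.861384
iter 1: u=0.975172  f(a)=+4.941e-01  f'(a)=-6.791e-01  a ← 32.861384 − (+4.941e-01/-6.791e-01) = 33.588973
iter 2: u=0.954048  f(a)=+1.689e-02  f'(a)=-6.334e-01  a ← 33.588973 − (+1.689e-02/-6.334e-01) = 33.615633
iter 3: u=0.953292  f(a)=+2.127e-05  f'(a)=-6.318e-01  a ← 33.615633 − (+2.127e-05/-6.318e-01) = 33.615667
iter 4: u=0.953291  f(a)=+3.385e-11  f'(a)=-6.318e-01  a ← 33.615667 − (+3.385e-11/-6.318e-01) = 33.615667
iter 5: u=0.953291  f(a)=-1.421e-14  f'(a)=-6.318e-01  a ← 33.615667 − (-1.421e-14/-6.318e-01) = 33.615667
converged: |Δa| < 1e-12 after 5 iterations
sag = a·(cosh(S/(2a)) − 1) = 33.615667·(cosh(0.953291) − 1) = 16.466681
T_max/T_min = cosh(S/(2a)) = 1.489851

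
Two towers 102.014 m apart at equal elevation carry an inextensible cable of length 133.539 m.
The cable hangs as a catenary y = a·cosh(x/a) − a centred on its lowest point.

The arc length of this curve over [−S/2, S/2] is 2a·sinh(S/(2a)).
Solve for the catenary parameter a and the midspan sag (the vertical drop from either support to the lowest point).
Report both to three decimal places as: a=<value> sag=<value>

seed: a₀ = √(S³/(24(L−S))) = √(102.014³/(24·31.525)) = 37.459027
iter 1: u=1.361674  f(a)=+3.055e+00  f'(a)=-2.017e+00  a ← 37.459027 − (+3.055e+00/-2.017e+00) = 38.973925
iter 2: u=1.308747  f(a)=+1.951e-01  f'(a)=-1.767e+00  a ← 38.973925 − (+1.951e-01/-1.767e+00) = 39.084366
iter 3: u=1.305049  f(a)=+9.158e-04  f'(a)=-1.750e+00  a ← 39.084366 − (+9.158e-04/-1.750e+00) = 39.084889
iter 4: u=1.305031  f(a)=+2.038e-08  f'(a)=-1.750e+00  a ← 39.084889 − (+2.038e-08/-1.750e+00) = 39.084889
iter 5: u=1.305031  f(a)=+0.000e+00  f'(a)=-1.750e+00  a ← 39.084889 − (+0.000e+00/-1.750e+00) = 39.084889
converged: |Δa| < 1e-12 after 5 iterations
sag = a·(cosh(S/(2a)) − 1) = 39.084889·(cosh(1.305031) − 1) = 38.283029
T_max/T_min = cosh(S/(2a)) = 1.979484

a=39.085 sag=38.283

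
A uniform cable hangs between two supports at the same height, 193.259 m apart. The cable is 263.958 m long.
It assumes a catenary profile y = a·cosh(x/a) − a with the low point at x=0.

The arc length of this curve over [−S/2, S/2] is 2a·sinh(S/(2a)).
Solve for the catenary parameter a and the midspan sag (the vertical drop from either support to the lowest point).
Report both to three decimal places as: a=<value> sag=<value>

a=68.537 sag=80.177

seed: a₀ = √(S³/(24(L−S))) = √(193.259³/(24·70.699)) = 65.222484
iter 1: u=1.481537  f(a)=+8.177e+00  f'(a)=-2.683e+00  a ← 65.222484 − (+8.177e+00/-2.683e+00) = 68.270654
iter 2: u=1.415389  f(a)=+6.082e-01  f'(a)=-2.297e+00  a ← 68.270654 − (+6.082e-01/-2.297e+00) = 68.535411
iter 3: u=1.409921  f(a)=+3.962e-03  f'(a)=-2.267e+00  a ← 68.535411 − (+3.962e-03/-2.267e+00) = 68.537159
iter 4: u=1.409885  f(a)=+1.706e-07  f'(a)=-2.267e+00  a ← 68.537159 − (+1.706e-07/-2.267e+00) = 68.537159
iter 5: u=1.409885  f(a)=+0.000e+00  f'(a)=-2.267e+00  a ← 68.537159 − (+0.000e+00/-2.267e+00) = 68.537159
converged: |Δa| < 1e-12 after 5 iterations
sag = a·(cosh(S/(2a)) − 1) = 68.537159·(cosh(1.409885) − 1) = 80.176655
T_max/T_min = cosh(S/(2a)) = 2.169828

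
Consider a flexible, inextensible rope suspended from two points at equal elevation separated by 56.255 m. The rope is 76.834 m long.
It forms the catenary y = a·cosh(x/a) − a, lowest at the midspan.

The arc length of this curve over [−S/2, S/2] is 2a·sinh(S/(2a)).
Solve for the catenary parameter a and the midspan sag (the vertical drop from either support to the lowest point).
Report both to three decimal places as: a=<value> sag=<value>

a=19.950 sag=23.338

seed: a₀ = √(S³/(24(L−S))) = √(56.255³/(24·20.579)) = 18.985583
iter 1: u=1.481519  f(a)=+2.380e+00  f'(a)=-2.683e+00  a ← 18.985583 − (+2.380e+00/-2.683e+00) = 19.872855
iter 2: u=1.415373  f(a)=+1.770e-01  f'(a)=-2.297e+00  a ← 19.872855 − (+1.770e-01/-2.297e+00) = 19.949920
iter 3: u=1.409905  f(a)=+1.153e-03  f'(a)=-2.267e+00  a ← 19.949920 − (+1.153e-03/-2.267e+00) = 19.950429
iter 4: u=1.409869  f(a)=+4.964e-08  f'(a)=-2.267e+00  a ← 19.950429 − (+4.964e-08/-2.267e+00) = 19.950429
iter 5: u=1.409869  f(a)=+0.000e+00  f'(a)=-2.267e+00  a ← 19.950429 − (+0.000e+00/-2.267e+00) = 19.950429
converged: |Δa| < 1e-12 after 5 iterations
sag = a·(cosh(S/(2a)) − 1) = 19.950429·(cosh(1.409869) − 1) = 23.337970
T_max/T_min = cosh(S/(2a)) = 2.169798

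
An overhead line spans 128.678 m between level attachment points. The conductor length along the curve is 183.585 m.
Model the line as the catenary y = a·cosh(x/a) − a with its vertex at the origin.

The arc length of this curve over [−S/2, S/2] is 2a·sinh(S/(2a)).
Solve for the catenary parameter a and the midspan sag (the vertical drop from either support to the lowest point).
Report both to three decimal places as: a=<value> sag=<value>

a=42.567 sag=58.615

seed: a₀ = √(S³/(24(L−S))) = √(128.678³/(24·54.907)) = 40.210269
iter 1: u=1.600064  f(a)=+7.473e+00  f'(a)=-3.497e+00  a ← 40.210269 − (+7.473e+00/-3.497e+00) = 42.347013
iter 2: u=1.519328  f(a)=+6.370e-01  f'(a)=-2.924e+00  a ← 42.347013 − (+6.370e-01/-2.924e+00) = 42.564838
iter 3: u=1.511553  f(a)=+5.581e-03  f'(a)=-2.873e+00  a ← 42.564838 − (+5.581e-03/-2.873e+00) = 42.566780
iter 4: u=1.511484  f(a)=+4.367e-07  f'(a)=-2.873e+00  a ← 42.566780 − (+4.367e-07/-2.873e+00) = 42.566780
iter 5: u=1.511484  f(a)=+0.000e+00  f'(a)=-2.873e+00  a ← 42.566780 − (+0.000e+00/-2.873e+00) = 42.566780
converged: |Δa| < 1e-12 after 5 iterations
sag = a·(cosh(S/(2a)) − 1) = 42.566780·(cosh(1.511484) − 1) = 58.615204
T_max/T_min = cosh(S/(2a)) = 2.377018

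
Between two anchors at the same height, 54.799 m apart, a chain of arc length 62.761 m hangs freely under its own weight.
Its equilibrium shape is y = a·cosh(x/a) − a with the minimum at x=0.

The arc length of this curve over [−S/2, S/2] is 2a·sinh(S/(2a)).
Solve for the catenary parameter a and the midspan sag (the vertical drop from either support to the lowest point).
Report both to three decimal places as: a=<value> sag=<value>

a=29.965 sag=13.424

seed: a₀ = √(S³/(24(L−S))) = √(54.799³/(24·7.962)) = 29.345549
iter 1: u=0.933685  f(a)=+3.543e-01  f'(a)=-5.914e-01  a ← 29.345549 − (+3.543e-01/-5.914e-01) = 29.944667
iter 2: u=0.915004  f(a)=+1.114e-02  f'(a)=-5.548e-01  a ← 29.944667 − (+1.114e-02/-5.548e-01) = 29.964751
iter 3: u=0.914391  f(a)=+1.181e-05  f'(a)=-5.536e-01  a ← 29.964751 − (+1.181e-05/-5.536e-01) = 29.964773
iter 4: u=0.914390  f(a)=+1.329e-11  f'(a)=-5.536e-01  a ← 29.964773 − (+1.329e-11/-5.536e-01) = 29.964773
converged: |Δa| < 1e-12 after 4 iterations
sag = a·(cosh(S/(2a)) − 1) = 29.964773·(cosh(0.914390) − 1) = 13.424435
T_max/T_min = cosh(S/(2a)) = 1.448007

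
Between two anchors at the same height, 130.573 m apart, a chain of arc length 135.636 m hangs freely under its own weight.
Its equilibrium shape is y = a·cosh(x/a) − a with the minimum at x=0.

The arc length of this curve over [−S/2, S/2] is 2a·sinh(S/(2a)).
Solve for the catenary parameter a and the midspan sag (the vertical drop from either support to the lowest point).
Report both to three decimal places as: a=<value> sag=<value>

a=136.134 sag=15.957

seed: a₀ = √(S³/(24(L−S))) = √(130.573³/(24·5.063)) = 135.353811
iter 1: u=0.482340  f(a)=+5.922e-02  f'(a)=-7.657e-02  a ← 135.353811 − (+5.922e-02/-7.657e-02) = 136.127297
iter 2: u=0.479599  f(a)=+5.115e-04  f'(a)=-7.525e-02  a ← 136.127297 − (+5.115e-04/-7.525e-02) = 136.134095
iter 3: u=0.479575  f(a)=+3.889e-08  f'(a)=-7.524e-02  a ← 136.134095 − (+3.889e-08/-7.524e-02) = 136.134095
iter 4: u=0.479575  f(a)=+0.000e+00  f'(a)=-7.524e-02  a ← 136.134095 − (+0.000e+00/-7.524e-02) = 136.134095
converged: |Δa| < 1e-12 after 4 iterations
sag = a·(cosh(S/(2a)) − 1) = 136.134095·(cosh(0.479575) − 1) = 15.957236
T_max/T_min = cosh(S/(2a)) = 1.117217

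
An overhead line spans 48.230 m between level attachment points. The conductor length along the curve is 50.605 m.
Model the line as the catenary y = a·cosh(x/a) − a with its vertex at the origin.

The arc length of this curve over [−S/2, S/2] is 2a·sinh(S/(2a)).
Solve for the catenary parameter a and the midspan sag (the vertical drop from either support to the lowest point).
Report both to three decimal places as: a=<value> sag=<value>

seed: a₀ = √(S³/(24(L−S))) = √(48.230³/(24·2.375)) = 44.364794
iter 1: u=0.543562  f(a)=+3.533e-02  f'(a)=-1.103e-01  a ← 44.364794 − (+3.533e-02/-1.103e-01) = 44.685240
iter 2: u=0.539664  f(a)=+3.865e-04  f'(a)=-1.079e-01  a ← 44.685240 − (+3.865e-04/-1.079e-01) = 44.688823
iter 3: u=0.539620  f(a)=+4.738e-08  f'(a)=-1.078e-01  a ← 44.688823 − (+4.738e-08/-1.078e-01) = 44.688823
iter 4: u=0.539620  f(a)=+0.000e+00  f'(a)=-1.078e-01  a ← 44.688823 − (+0.000e+00/-1.078e-01) = 44.688823
converged: |Δa| < 1e-12 after 4 iterations
sag = a·(cosh(S/(2a)) − 1) = 44.688823·(cosh(0.539620) − 1) = 6.665898
T_max/T_min = cosh(S/(2a)) = 1.149163

a=44.689 sag=6.666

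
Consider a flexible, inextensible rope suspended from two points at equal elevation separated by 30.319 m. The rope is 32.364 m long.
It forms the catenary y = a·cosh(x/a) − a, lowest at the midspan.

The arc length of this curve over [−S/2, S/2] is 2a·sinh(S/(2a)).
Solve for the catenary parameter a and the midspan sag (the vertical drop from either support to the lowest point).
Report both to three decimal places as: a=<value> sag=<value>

a=24.067 sag=4.934

seed: a₀ = √(S³/(24(L−S))) = √(30.319³/(24·2.045)) = 23.829780
iter 1: u=0.636158  f(a)=+4.178e-02  f'(a)=-1.787e-01  a ← 23.829780 − (+4.178e-02/-1.787e-01) = 24.063611
iter 2: u=0.629976  f(a)=+6.229e-04  f'(a)=-1.734e-01  a ← 24.063611 − (+6.229e-04/-1.734e-01) = 24.067204
iter 3: u=0.629882  f(a)=+1.431e-07  f'(a)=-1.733e-01  a ← 24.067204 − (+1.431e-07/-1.733e-01) = 24.067205
iter 4: u=0.629882  f(a)=+1.421e-14  f'(a)=-1.733e-01  a ← 24.067205 − (+1.421e-14/-1.733e-01) = 24.067205
converged: |Δa| < 1e-12 after 4 iterations
sag = a·(cosh(S/(2a)) − 1) = 24.067205·(cosh(0.629882) − 1) = 4.934303
T_max/T_min = cosh(S/(2a)) = 1.205022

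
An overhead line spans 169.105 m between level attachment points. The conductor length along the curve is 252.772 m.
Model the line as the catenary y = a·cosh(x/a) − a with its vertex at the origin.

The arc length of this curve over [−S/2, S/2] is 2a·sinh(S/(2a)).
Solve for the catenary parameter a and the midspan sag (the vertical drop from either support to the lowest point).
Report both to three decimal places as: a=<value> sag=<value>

seed: a₀ = √(S³/(24(L−S))) = √(169.105³/(24·83.667)) = 49.074056
iter 1: u=1.722957  f(a)=+1.333e+01  f'(a)=-4.535e+00  a ← 49.074056 − (+1.333e+01/-4.535e+00) = 52.013888
iter 2: u=1.625575  f(a)=+1.292e+00  f'(a)=-3.695e+00  a ← 52.013888 − (+1.292e+00/-3.695e+00) = 52.363538
iter 3: u=1.614721  f(a)=+1.501e-02  f'(a)=-3.610e+00  a ← 52.363538 − (+1.501e-02/-3.610e+00) = 52.367695
iter 4: u=1.614593  f(a)=+2.077e-06  f'(a)=-3.609e+00  a ← 52.367695 − (+2.077e-06/-3.609e+00) = 52.367696
iter 5: u=1.614593  f(a)=+0.000e+00  f'(a)=-3.609e+00  a ← 52.367696 − (+0.000e+00/-3.609e+00) = 52.367696
converged: |Δa| < 1e-12 after 5 iterations
sag = a·(cosh(S/(2a)) − 1) = 52.367696·(cosh(1.614593) − 1) = 84.437993
T_max/T_min = cosh(S/(2a)) = 2.612406

a=52.368 sag=84.438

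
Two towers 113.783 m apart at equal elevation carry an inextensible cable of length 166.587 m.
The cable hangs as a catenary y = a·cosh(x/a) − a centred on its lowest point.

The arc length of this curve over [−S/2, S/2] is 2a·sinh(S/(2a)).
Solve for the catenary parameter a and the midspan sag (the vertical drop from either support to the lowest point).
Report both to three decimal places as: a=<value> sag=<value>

a=36.252 sag=54.589

seed: a₀ = √(S³/(24(L−S))) = √(113.783³/(24·52.804)) = 34.093928
iter 1: u=1.668670  f(a)=+7.858e+00  f'(a)=-4.050e+00  a ← 34.093928 − (+7.858e+00/-4.050e+00) = 36.034043
iter 2: u=1.578826  f(a)=+7.207e-01  f'(a)=-3.339e+00  a ← 36.034043 − (+7.207e-01/-3.339e+00) = 36.249898
iter 3: u=1.569425  f(a)=+7.413e-03  f'(a)=-3.270e+00  a ← 36.249898 − (+7.413e-03/-3.270e+00) = 36.252164
iter 4: u=1.569327  f(a)=+8.021e-07  f'(a)=-3.270e+00  a ← 36.252164 − (+8.021e-07/-3.270e+00) = 36.252165
iter 5: u=1.569327  f(a)=+5.684e-14  f'(a)=-3.270e+00  a ← 36.252165 − (+5.684e-14/-3.270e+00) = 36.252165
converged: |Δa| < 1e-12 after 5 iterations
sag = a·(cosh(S/(2a)) − 1) = 36.252165·(cosh(1.569327) − 1) = 54.588501
T_max/T_min = cosh(S/(2a)) = 2.505800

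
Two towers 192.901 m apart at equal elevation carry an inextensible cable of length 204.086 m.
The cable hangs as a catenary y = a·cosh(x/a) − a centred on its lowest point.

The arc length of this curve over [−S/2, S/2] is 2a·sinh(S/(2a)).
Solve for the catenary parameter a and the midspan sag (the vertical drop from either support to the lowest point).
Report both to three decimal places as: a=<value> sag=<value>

a=164.926 sag=29.016

seed: a₀ = √(S³/(24(L−S))) = √(192.901³/(24·11.185)) = 163.522720
iter 1: u=0.589829  f(a)=+1.962e-01  f'(a)=-1.416e-01  a ← 163.522720 − (+1.962e-01/-1.416e-01) = 164.907995
iter 2: u=0.584875  f(a)=+2.521e-03  f'(a)=-1.380e-01  a ← 164.907995 − (+2.521e-03/-1.380e-01) = 164.926263
iter 3: u=0.584810  f(a)=+4.283e-07  f'(a)=-1.380e-01  a ← 164.926263 − (+4.283e-07/-1.380e-01) = 164.926266
iter 4: u=0.584810  f(a)=+2.842e-14  f'(a)=-1.380e-01  a ← 164.926266 − (+2.842e-14/-1.380e-01) = 164.926266
converged: |Δa| < 1e-12 after 4 iterations
sag = a·(cosh(S/(2a)) − 1) = 164.926266·(cosh(0.584810) − 1) = 29.015599
T_max/T_min = cosh(S/(2a)) = 1.175931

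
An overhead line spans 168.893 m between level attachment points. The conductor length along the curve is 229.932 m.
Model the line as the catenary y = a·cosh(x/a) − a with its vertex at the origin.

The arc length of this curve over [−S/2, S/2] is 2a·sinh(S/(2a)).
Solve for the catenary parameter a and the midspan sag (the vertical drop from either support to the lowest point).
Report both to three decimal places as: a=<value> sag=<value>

seed: a₀ = √(S³/(24(L−S))) = √(168.893³/(24·61.039)) = 57.346663
iter 1: u=1.472562  f(a)=+6.970e+00  f'(a)=-2.628e+00  a ← 57.346663 − (+6.970e+00/-2.628e+00) = 59.999323
iter 2: u=1.407458  f(a)=+5.128e-01  f'(a)=-2.254e+00  a ← 59.999323 − (+5.128e-01/-2.254e+00) = 60.226836
iter 3: u=1.402141  f(a)=+3.263e-03  f'(a)=-2.225e+00  a ← 60.226836 − (+3.263e-03/-2.225e+00) = 60.228302
iter 4: u=1.402107  f(a)=+1.340e-07  f'(a)=-2.225e+00  a ← 60.228302 − (+1.340e-07/-2.225e+00) = 60.228303
iter 5: u=1.402107  f(a)=+2.842e-14  f'(a)=-2.225e+00  a ← 60.228303 − (+2.842e-14/-2.225e+00) = 60.228303
converged: |Δa| < 1e-12 after 5 iterations
sag = a·(cosh(S/(2a)) − 1) = 60.228303·(cosh(1.402107) − 1) = 69.558560
T_max/T_min = cosh(S/(2a)) = 2.154915

a=60.228 sag=69.559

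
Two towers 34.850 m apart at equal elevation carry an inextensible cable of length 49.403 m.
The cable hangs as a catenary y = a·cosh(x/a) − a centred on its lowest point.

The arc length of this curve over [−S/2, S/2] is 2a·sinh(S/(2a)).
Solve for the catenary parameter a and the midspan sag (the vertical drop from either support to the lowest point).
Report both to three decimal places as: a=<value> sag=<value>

a=11.641 sag=15.666

seed: a₀ = √(S³/(24(L−S))) = √(34.850³/(24·14.553)) = 11.008351
iter 1: u=1.582889  f(a)=+1.936e+00  f'(a)=-3.369e+00  a ← 11.008351 − (+1.936e+00/-3.369e+00) = 11.583014
iter 2: u=1.504358  f(a)=+1.619e-01  f'(a)=-2.827e+00  a ← 11.583014 − (+1.619e-01/-2.827e+00) = 11.640295
iter 3: u=1.496955  f(a)=+1.361e-03  f'(a)=-2.779e+00  a ← 11.640295 − (+1.361e-03/-2.779e+00) = 11.640785
iter 4: u=1.496892  f(a)=+9.798e-08  f'(a)=-2.779e+00  a ← 11.640785 − (+9.798e-08/-2.779e+00) = 11.640785
iter 5: u=1.496892  f(a)=+1.421e-14  f'(a)=-2.779e+00  a ← 11.640785 − (+1.421e-14/-2.779e+00) = 11.640785
converged: |Δa| < 1e-12 after 5 iterations
sag = a·(cosh(S/(2a)) − 1) = 11.640785·(cosh(1.496892) − 1) = 15.666210
T_max/T_min = cosh(S/(2a)) = 2.345804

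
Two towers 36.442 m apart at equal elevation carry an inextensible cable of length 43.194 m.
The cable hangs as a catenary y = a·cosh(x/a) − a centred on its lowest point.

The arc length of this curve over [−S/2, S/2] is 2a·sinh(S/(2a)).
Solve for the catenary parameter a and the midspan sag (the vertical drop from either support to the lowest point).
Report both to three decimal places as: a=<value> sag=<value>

a=17.743 sag=10.208

seed: a₀ = √(S³/(24(L−S))) = √(36.442³/(24·6.752)) = 17.281501
iter 1: u=1.054364  f(a)=+3.854e-01  f'(a)=-8.718e-01  a ← 17.281501 − (+3.854e-01/-8.718e-01) = 17.723566
iter 2: u=1.028066  f(a)=+1.528e-02  f'(a)=-8.039e-01  a ← 17.723566 − (+1.528e-02/-8.039e-01) = 17.742577
iter 3: u=1.026965  f(a)=+2.623e-05  f'(a)=-8.011e-01  a ← 17.742577 − (+2.623e-05/-8.011e-01) = 17.742610
iter 4: u=1.026963  f(a)=+7.757e-11  f'(a)=-8.011e-01  a ← 17.742610 − (+7.757e-11/-8.011e-01) = 17.742610
iter 5: u=1.026963  f(a)=-7.105e-15  f'(a)=-8.011e-01  a ← 17.742610 − (-7.105e-15/-8.011e-01) = 17.742610
converged: |Δa| < 1e-12 after 5 iterations
sag = a·(cosh(S/(2a)) − 1) = 17.742610·(cosh(1.026963) − 1) = 10.207893
T_max/T_min = cosh(S/(2a)) = 1.575332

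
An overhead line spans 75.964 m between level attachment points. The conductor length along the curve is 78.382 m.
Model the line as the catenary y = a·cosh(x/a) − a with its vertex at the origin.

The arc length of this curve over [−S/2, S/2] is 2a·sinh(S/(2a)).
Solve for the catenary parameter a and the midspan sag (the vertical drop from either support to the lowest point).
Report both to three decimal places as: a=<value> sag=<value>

a=87.324 sag=8.391

seed: a₀ = √(S³/(24(L−S))) = √(75.964³/(24·2.418)) = 86.911645
iter 1: u=0.437019  f(a)=+2.320e-02  f'(a)=-5.671e-02  a ← 86.911645 − (+2.320e-02/-5.671e-02) = 87.320643
iter 2: u=0.434972  f(a)=+1.648e-04  f'(a)=-5.591e-02  a ← 87.320643 − (+1.648e-04/-5.591e-02) = 87.323590
iter 3: u=0.434957  f(a)=+8.444e-09  f'(a)=-5.590e-02  a ← 87.323590 − (+8.444e-09/-5.590e-02) = 87.323590
iter 4: u=0.434957  f(a)=+1.421e-14  f'(a)=-5.590e-02  a ← 87.323590 − (+1.421e-14/-5.590e-02) = 87.323590
converged: |Δa| < 1e-12 after 4 iterations
sag = a·(cosh(S/(2a)) − 1) = 87.323590·(cosh(0.434957) − 1) = 8.391319
T_max/T_min = cosh(S/(2a)) = 1.096095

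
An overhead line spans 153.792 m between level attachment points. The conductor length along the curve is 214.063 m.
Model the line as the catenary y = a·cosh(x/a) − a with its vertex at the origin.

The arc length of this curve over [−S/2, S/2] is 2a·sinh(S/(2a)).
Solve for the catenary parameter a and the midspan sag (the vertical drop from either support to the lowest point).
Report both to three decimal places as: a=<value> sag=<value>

a=52.863 sag=66.511

seed: a₀ = √(S³/(24(L−S))) = √(153.792³/(24·60.271)) = 50.146520
iter 1: u=1.533426  f(a)=+7.496e+00  f'(a)=-3.019e+00  a ← 50.146520 − (+7.496e+00/-3.019e+00) = 52.629781
iter 2: u=1.461074  f(a)=+5.928e-01  f'(a)=-2.558e+00  a ← 52.629781 − (+5.928e-01/-2.558e+00) = 52.861479
iter 3: u=1.454670  f(a)=+4.411e-03  f'(a)=-2.520e+00  a ← 52.861479 − (+4.411e-03/-2.520e+00) = 52.863229
iter 4: u=1.454622  f(a)=+2.482e-07  f'(a)=-2.520e+00  a ← 52.863229 − (+2.482e-07/-2.520e+00) = 52.863229
iter 5: u=1.454622  f(a)=+0.000e+00  f'(a)=-2.520e+00  a ← 52.863229 − (+0.000e+00/-2.520e+00) = 52.863229
converged: |Δa| < 1e-12 after 5 iterations
sag = a·(cosh(S/(2a)) − 1) = 52.863229·(cosh(1.454622) − 1) = 66.511236
T_max/T_min = cosh(S/(2a)) = 2.258176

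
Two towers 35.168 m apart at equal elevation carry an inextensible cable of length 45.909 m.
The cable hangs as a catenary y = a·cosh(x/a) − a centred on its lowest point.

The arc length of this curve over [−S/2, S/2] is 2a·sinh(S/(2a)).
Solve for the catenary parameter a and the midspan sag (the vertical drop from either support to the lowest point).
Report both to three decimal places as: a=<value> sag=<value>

a=13.547 sag=13.107

seed: a₀ = √(S³/(24(L−S))) = √(35.168³/(24·10.741)) = 12.989533
iter 1: u=1.353705  f(a)=+1.028e+00  f'(a)=-1.977e+00  a ← 12.989533 − (+1.028e+00/-1.977e+00) = 13.509517
iter 2: u=1.301601  f(a)=+6.496e-02  f'(a)=-1.735e+00  a ← 13.509517 − (+6.496e-02/-1.735e+00) = 13.546968
iter 3: u=1.298003  f(a)=+2.980e-04  f'(a)=-1.719e+00  a ← 13.546968 − (+2.980e-04/-1.719e+00) = 13.547141
iter 4: u=1.297986  f(a)=+6.336e-09  f'(a)=-1.719e+00  a ← 13.547141 − (+6.336e-09/-1.719e+00) = 13.547141
iter 5: u=1.297986  f(a)=+0.000e+00  f'(a)=-1.719e+00  a ← 13.547141 − (+0.000e+00/-1.719e+00) = 13.547141
converged: |Δa| < 1e-12 after 5 iterations
sag = a·(cosh(S/(2a)) − 1) = 13.547141·(cosh(1.297986) − 1) = 13.106829
T_max/T_min = cosh(S/(2a)) = 1.967498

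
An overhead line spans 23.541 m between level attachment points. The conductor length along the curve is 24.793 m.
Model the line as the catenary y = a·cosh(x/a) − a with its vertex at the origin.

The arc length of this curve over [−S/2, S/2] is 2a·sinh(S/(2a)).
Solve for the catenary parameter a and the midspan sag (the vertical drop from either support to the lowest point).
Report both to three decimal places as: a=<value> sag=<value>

a=21.001 sag=3.386

seed: a₀ = √(S³/(24(L−S))) = √(23.541³/(24·1.252)) = 20.836731
iter 1: u=0.564892  f(a)=+2.013e-02  f'(a)=-1.241e-01  a ← 20.836731 − (+2.013e-02/-1.241e-01) = 20.998989
iter 2: u=0.560527  f(a)=+2.375e-04  f'(a)=-1.211e-01  a ← 20.998989 − (+2.375e-04/-1.211e-01) = 21.000949
iter 3: u=0.560475  f(a)=+3.396e-08  f'(a)=-1.211e-01  a ← 21.000949 − (+3.396e-08/-1.211e-01) = 21.000950
iter 4: u=0.560475  f(a)=-3.553e-15  f'(a)=-1.211e-01  a ← 21.000950 − (-3.553e-15/-1.211e-01) = 21.000950
converged: |Δa| < 1e-12 after 4 iterations
sag = a·(cosh(S/(2a)) − 1) = 21.000950·(cosh(0.560475) − 1) = 3.385791
T_max/T_min = cosh(S/(2a)) = 1.161221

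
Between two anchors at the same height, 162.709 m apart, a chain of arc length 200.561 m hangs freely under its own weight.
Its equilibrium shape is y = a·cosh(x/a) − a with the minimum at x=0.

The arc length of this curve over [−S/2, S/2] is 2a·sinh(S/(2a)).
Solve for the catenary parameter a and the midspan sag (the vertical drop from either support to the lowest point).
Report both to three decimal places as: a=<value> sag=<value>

seed: a₀ = √(S³/(24(L−S))) = √(162.709³/(24·37.852)) = 68.860049
iter 1: u=1.181447  f(a)=+2.731e+00  f'(a)=-1.261e+00  a ← 68.860049 − (+2.731e+00/-1.261e+00) = 71.026507
iter 2: u=1.145410  f(a)=+1.342e-01  f'(a)=-1.140e+00  a ← 71.026507 − (+1.342e-01/-1.140e+00) = 71.144265
iter 3: u=1.143515  f(a)=+3.610e-04  f'(a)=-1.133e+00  a ← 71.144265 − (+3.610e-04/-1.133e+00) = 71.144583
iter 4: u=1.143509  f(a)=+2.628e-09  f'(a)=-1.133e+00  a ← 71.144583 − (+2.628e-09/-1.133e+00) = 71.144583
iter 5: u=1.143509  f(a)=-5.684e-14  f'(a)=-1.133e+00  a ← 71.144583 − (-5.684e-14/-1.133e+00) = 71.144583
converged: |Δa| < 1e-12 after 5 iterations
sag = a·(cosh(S/(2a)) − 1) = 71.144583·(cosh(1.143509) − 1) = 51.809597
T_max/T_min = cosh(S/(2a)) = 1.728230

a=71.145 sag=51.810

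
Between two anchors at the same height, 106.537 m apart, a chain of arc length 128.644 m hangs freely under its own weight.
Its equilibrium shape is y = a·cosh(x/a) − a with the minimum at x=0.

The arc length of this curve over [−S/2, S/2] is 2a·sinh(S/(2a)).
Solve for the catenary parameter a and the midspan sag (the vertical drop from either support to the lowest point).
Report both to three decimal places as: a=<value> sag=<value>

seed: a₀ = √(S³/(24(L−S))) = √(106.537³/(24·22.107)) = 47.739753
iter 1: u=1.115810  f(a)=+1.418e+00  f'(a)=-1.047e+00  a ← 47.739753 − (+1.418e+00/-1.047e+00) = 49.094203
iter 2: u=1.085026  f(a)=+6.257e-02  f'(a)=-9.562e-01  a ← 49.094203 − (+6.257e-02/-9.562e-01) = 49.159646
iter 3: u=1.083582  f(a)=+1.344e-04  f'(a)=-9.521e-01  a ← 49.159646 − (+1.344e-04/-9.521e-01) = 49.159787
iter 4: u=1.083579  f(a)=+6.224e-10  f'(a)=-9.520e-01  a ← 49.159787 − (+6.224e-10/-9.520e-01) = 49.159787
iter 5: u=1.083579  f(a)=+2.842e-14  f'(a)=-9.520e-01  a ← 49.159787 − (+2.842e-14/-9.520e-01) = 49.159787
converged: |Δa| < 1e-12 after 5 iterations
sag = a·(cosh(S/(2a)) − 1) = 49.159787·(cosh(1.083579) − 1) = 31.797019
T_max/T_min = cosh(S/(2a)) = 1.646810

a=49.160 sag=31.797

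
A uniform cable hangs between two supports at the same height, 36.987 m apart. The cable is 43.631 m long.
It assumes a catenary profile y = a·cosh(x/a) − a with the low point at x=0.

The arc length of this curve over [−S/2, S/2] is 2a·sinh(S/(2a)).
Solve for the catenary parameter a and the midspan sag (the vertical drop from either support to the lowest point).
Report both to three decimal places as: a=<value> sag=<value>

seed: a₀ = √(S³/(24(L−S))) = √(36.987³/(24·6.644)) = 17.813663
iter 1: u=1.038164  f(a)=+3.674e-01  f'(a)=-8.295e-01  a ← 17.813663 − (+3.674e-01/-8.295e-01) = 18.256541
iter 2: u=1.012979  f(a)=+1.415e-02  f'(a)=-7.667e-01  a ← 18.256541 − (+1.415e-02/-7.667e-01) = 18.274991
iter 3: u=1.011957  f(a)=+2.284e-05  f'(a)=-7.643e-01  a ← 18.274991 − (+2.284e-05/-7.643e-01) = 18.275021
iter 4: u=1.011955  f(a)=+5.974e-11  f'(a)=-7.642e-01  a ← 18.275021 − (+5.974e-11/-7.642e-01) = 18.275021
iter 5: u=1.011955  f(a)=+0.000e+00  f'(a)=-7.642e-01  a ← 18.275021 − (+0.000e+00/-7.642e-01) = 18.275021
converged: |Δa| < 1e-12 after 5 iterations
sag = a·(cosh(S/(2a)) − 1) = 18.275021·(cosh(1.011955) − 1) = 10.183588
T_max/T_min = cosh(S/(2a)) = 1.557241

a=18.275 sag=10.184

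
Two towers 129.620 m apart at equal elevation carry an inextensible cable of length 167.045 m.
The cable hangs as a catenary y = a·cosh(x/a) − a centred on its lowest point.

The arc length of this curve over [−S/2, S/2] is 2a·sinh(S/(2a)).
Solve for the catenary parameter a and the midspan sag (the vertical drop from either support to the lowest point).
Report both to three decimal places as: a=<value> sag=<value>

seed: a₀ = √(S³/(24(L−S))) = √(129.620³/(24·37.425)) = 49.240392
iter 1: u=1.316196  f(a)=+3.379e+00  f'(a)=-1.800e+00  a ← 49.240392 − (+3.379e+00/-1.800e+00) = 51.117169
iter 2: u=1.267871  f(a)=+2.028e-01  f'(a)=-1.590e+00  a ← 51.117169 − (+2.028e-01/-1.590e+00) = 51.244692
iter 3: u=1.264716  f(a)=+8.335e-04  f'(a)=-1.577e+00  a ← 51.244692 − (+8.335e-04/-1.577e+00) = 51.245221
iter 4: u=1.264703  f(a)=+1.421e-08  f'(a)=-1.577e+00  a ← 51.245221 − (+1.421e-08/-1.577e+00) = 51.245221
iter 5: u=1.264703  f(a)=+5.684e-14  f'(a)=-1.577e+00  a ← 51.245221 − (+5.684e-14/-1.577e+00) = 51.245221
converged: |Δa| < 1e-12 after 5 iterations
sag = a·(cosh(S/(2a)) − 1) = 51.245221·(cosh(1.264703) − 1) = 46.744986
T_max/T_min = cosh(S/(2a)) = 1.912182

a=51.245 sag=46.745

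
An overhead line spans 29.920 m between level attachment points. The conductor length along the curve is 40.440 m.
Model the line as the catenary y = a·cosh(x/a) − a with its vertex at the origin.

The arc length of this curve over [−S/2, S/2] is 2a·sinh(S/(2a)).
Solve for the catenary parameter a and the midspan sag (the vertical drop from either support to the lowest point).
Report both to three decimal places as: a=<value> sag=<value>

a=10.804 sag=12.121

seed: a₀ = √(S³/(24(L−S))) = √(29.920³/(24·10.520)) = 10.299802
iter 1: u=1.452455  f(a)=+1.167e+00  f'(a)=-2.507e+00  a ← 10.299802 − (+1.167e+00/-2.507e+00) = 10.765238
iter 2: u=1.389658  f(a)=+8.377e-02  f'(a)=-2.159e+00  a ← 10.765238 − (+8.377e-02/-2.159e+00) = 10.804033
iter 3: u=1.384668  f(a)=+5.054e-04  f'(a)=-2.133e+00  a ← 10.804033 − (+5.054e-04/-2.133e+00) = 10.804270
iter 4: u=1.384638  f(a)=+1.864e-08  f'(a)=-2.133e+00  a ← 10.804270 − (+1.864e-08/-2.133e+00) = 10.804270
iter 5: u=1.384638  f(a)=+0.000e+00  f'(a)=-2.133e+00  a ← 10.804270 − (+0.000e+00/-2.133e+00) = 10.804270
converged: |Δa| < 1e-12 after 5 iterations
sag = a·(cosh(S/(2a)) − 1) = 10.804270·(cosh(1.384638) − 1) = 12.121276
T_max/T_min = cosh(S/(2a)) = 2.121897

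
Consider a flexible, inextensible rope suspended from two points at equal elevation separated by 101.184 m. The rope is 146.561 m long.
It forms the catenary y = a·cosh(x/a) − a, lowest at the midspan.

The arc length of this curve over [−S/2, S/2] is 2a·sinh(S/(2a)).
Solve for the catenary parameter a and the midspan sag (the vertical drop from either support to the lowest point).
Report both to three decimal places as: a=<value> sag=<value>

a=32.734 sag=47.525

seed: a₀ = √(S³/(24(L−S))) = √(101.184³/(24·45.377)) = 30.842122
iter 1: u=1.640354  f(a)=+6.511e+00  f'(a)=-3.814e+00  a ← 30.842122 − (+6.511e+00/-3.814e+00) = 32.549129
iter 2: u=1.554327  f(a)=+5.796e-01  f'(a)=-3.163e+00  a ← 32.549129 − (+5.796e-01/-3.163e+00) = 32.732396
iter 3: u=1.545625  f(a)=+5.585e-03  f'(a)=-3.102e+00  a ← 32.732396 − (+5.585e-03/-3.102e+00) = 32.734197
iter 4: u=1.545540  f(a)=+5.297e-07  f'(a)=-3.102e+00  a ← 32.734197 − (+5.297e-07/-3.102e+00) = 32.734197
iter 5: u=1.545540  f(a)=+2.842e-14  f'(a)=-3.102e+00  a ← 32.734197 − (+2.842e-14/-3.102e+00) = 32.734197
converged: |Δa| < 1e-12 after 5 iterations
sag = a·(cosh(S/(2a)) − 1) = 32.734197·(cosh(1.545540) − 1) = 47.525129
T_max/T_min = cosh(S/(2a)) = 2.451850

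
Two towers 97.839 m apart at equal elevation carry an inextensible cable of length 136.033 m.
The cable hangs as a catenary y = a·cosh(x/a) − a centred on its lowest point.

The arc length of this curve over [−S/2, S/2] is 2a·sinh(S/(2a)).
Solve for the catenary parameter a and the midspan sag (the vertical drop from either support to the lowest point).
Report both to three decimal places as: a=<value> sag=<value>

a=33.690 sag=42.213

seed: a₀ = √(S³/(24(L−S))) = √(97.839³/(24·38.194)) = 31.964272
iter 1: u=1.530443  f(a)=+4.731e+00  f'(a)=-2.998e+00  a ← 31.964272 − (+4.731e+00/-2.998e+00) = 33.542001
iter 2: u=1.458455  f(a)=+3.728e-01  f'(a)=-2.543e+00  a ← 33.542001 − (+3.728e-01/-2.543e+00) = 33.688614
iter 3: u=1.452108  f(a)=+2.753e-03  f'(a)=-2.505e+00  a ← 33.688614 − (+2.753e-03/-2.505e+00) = 33.689713
iter 4: u=1.452060  f(a)=+1.526e-07  f'(a)=-2.505e+00  a ← 33.689713 − (+1.526e-07/-2.505e+00) = 33.689713
iter 5: u=1.452060  f(a)=+2.842e-14  f'(a)=-2.505e+00  a ← 33.689713 − (+2.842e-14/-2.505e+00) = 33.689713
converged: |Δa| < 1e-12 after 5 iterations
sag = a·(cosh(S/(2a)) − 1) = 33.689713·(cosh(1.452060) − 1) = 42.213127
T_max/T_min = cosh(S/(2a)) = 2.252998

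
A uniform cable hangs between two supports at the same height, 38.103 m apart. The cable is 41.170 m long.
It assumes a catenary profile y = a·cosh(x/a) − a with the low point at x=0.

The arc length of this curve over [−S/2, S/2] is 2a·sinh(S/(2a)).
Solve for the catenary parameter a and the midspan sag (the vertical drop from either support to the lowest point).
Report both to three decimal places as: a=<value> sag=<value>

a=27.739 sag=6.804

seed: a₀ = √(S³/(24(L−S))) = √(38.103³/(24·3.067)) = 27.414242
iter 1: u=0.694949  f(a)=+7.492e-02  f'(a)=-2.347e-01  a ← 27.414242 − (+7.492e-02/-2.347e-01) = 27.733388
iter 2: u=0.686952  f(a)=+1.328e-03  f'(a)=-2.265e-01  a ← 27.733388 − (+1.328e-03/-2.265e-01) = 27.739253
iter 3: u=0.686807  f(a)=+4.343e-07  f'(a)=-2.263e-01  a ← 27.739253 − (+4.343e-07/-2.263e-01) = 27.739255
iter 4: u=0.686806  f(a)=+4.263e-14  f'(a)=-2.263e-01  a ← 27.739255 − (+4.263e-14/-2.263e-01) = 27.739255
converged: |Δa| < 1e-12 after 4 iterations
sag = a·(cosh(S/(2a)) − 1) = 27.739255·(cosh(0.686806) − 1) = 6.803595
T_max/T_min = cosh(S/(2a)) = 1.245270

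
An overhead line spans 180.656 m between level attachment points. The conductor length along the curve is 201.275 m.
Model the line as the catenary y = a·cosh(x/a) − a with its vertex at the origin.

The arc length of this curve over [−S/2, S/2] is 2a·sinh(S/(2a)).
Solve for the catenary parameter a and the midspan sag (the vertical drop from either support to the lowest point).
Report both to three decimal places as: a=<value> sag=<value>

a=110.975 sag=38.836

seed: a₀ = √(S³/(24(L−S))) = √(180.656³/(24·20.619)) = 109.153877
iter 1: u=0.827529  f(a)=+7.176e-01  f'(a)=-4.043e-01  a ← 109.153877 − (+7.176e-01/-4.043e-01) = 110.928805
iter 2: u=0.814288  f(a)=+1.788e-02  f'(a)=-3.844e-01  a ← 110.928805 − (+1.788e-02/-3.844e-01) = 110.975316
iter 3: u=0.813947  f(a)=+1.173e-05  f'(a)=-3.839e-01  a ← 110.975316 − (+1.173e-05/-3.839e-01) = 110.975346
iter 4: u=0.813947  f(a)=+5.059e-12  f'(a)=-3.839e-01  a ← 110.975346 − (+5.059e-12/-3.839e-01) = 110.975346
converged: |Δa| < 1e-12 after 4 iterations
sag = a·(cosh(S/(2a)) − 1) = 110.975346·(cosh(0.813947) − 1) = 38.835981
T_max/T_min = cosh(S/(2a)) = 1.349951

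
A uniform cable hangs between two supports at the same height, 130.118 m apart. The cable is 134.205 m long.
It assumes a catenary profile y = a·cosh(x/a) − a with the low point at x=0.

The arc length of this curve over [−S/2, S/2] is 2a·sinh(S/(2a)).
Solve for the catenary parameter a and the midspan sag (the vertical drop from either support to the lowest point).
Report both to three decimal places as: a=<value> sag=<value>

seed: a₀ = √(S³/(24(L−S))) = √(130.118³/(24·4.087)) = 149.864279
iter 1: u=0.434119  f(a)=+3.869e-02  f'(a)=-5.558e-02  a ← 149.864279 − (+3.869e-02/-5.558e-02) = 150.560334
iter 2: u=0.432112  f(a)=+2.712e-04  f'(a)=-5.480e-02  a ← 150.560334 − (+2.712e-04/-5.480e-02) = 150.565282
iter 3: u=0.432098  f(a)=+1.353e-08  f'(a)=-5.480e-02  a ← 150.565282 − (+1.353e-08/-5.480e-02) = 150.565282
iter 4: u=0.432098  f(a)=+0.000e+00  f'(a)=-5.480e-02  a ← 150.565282 − (+0.000e+00/-5.480e-02) = 150.565282
converged: |Δa| < 1e-12 after 4 iterations
sag = a·(cosh(S/(2a)) − 1) = 150.565282·(cosh(0.432098) − 1) = 14.276004
T_max/T_min = cosh(S/(2a)) = 1.094816

a=150.565 sag=14.276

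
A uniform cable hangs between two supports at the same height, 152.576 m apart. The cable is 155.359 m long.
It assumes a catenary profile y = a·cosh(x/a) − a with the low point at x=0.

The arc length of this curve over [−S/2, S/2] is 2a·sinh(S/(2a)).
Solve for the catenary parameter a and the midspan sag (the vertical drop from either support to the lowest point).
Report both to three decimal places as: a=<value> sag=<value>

a=231.232 sag=12.699

seed: a₀ = √(S³/(24(L−S))) = √(152.576³/(24·2.783)) = 230.604147
iter 1: u=0.330818  f(a)=+1.527e-02  f'(a)=-2.440e-02  a ← 230.604147 − (+1.527e-02/-2.440e-02) = 231.229855
iter 2: u=0.329923  f(a)=+6.237e-05  f'(a)=-2.420e-02  a ← 231.229855 − (+6.237e-05/-2.420e-02) = 231.232432
iter 3: u=0.329919  f(a)=+1.050e-09  f'(a)=-2.420e-02  a ← 231.232432 − (+1.050e-09/-2.420e-02) = 231.232432
iter 4: u=0.329919  f(a)=+0.000e+00  f'(a)=-2.420e-02  a ← 231.232432 − (+0.000e+00/-2.420e-02) = 231.232432
converged: |Δa| < 1e-12 after 4 iterations
sag = a·(cosh(S/(2a)) − 1) = 231.232432·(cosh(0.329919) − 1) = 12.698998
T_max/T_min = cosh(S/(2a)) = 1.054919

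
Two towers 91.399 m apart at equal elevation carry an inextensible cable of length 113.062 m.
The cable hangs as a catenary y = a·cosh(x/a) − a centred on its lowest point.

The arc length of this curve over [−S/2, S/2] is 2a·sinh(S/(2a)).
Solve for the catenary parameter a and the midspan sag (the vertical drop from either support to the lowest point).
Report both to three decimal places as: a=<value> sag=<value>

a=39.616 sag=29.414

seed: a₀ = √(S³/(24(L−S))) = √(91.399³/(24·21.663)) = 38.321919
iter 1: u=1.192516  f(a)=+1.594e+00  f'(a)=-1.300e+00  a ← 38.321919 − (+1.594e+00/-1.300e+00) = 39.547961
iter 2: u=1.155546  f(a)=+7.967e-02  f'(a)=-1.173e+00  a ← 39.547961 − (+7.967e-02/-1.173e+00) = 39.615896
iter 3: u=1.153565  f(a)=+2.223e-04  f'(a)=-1.166e+00  a ← 39.615896 − (+2.223e-04/-1.166e+00) = 39.616087
iter 4: u=1.153559  f(a)=+1.742e-09  f'(a)=-1.166e+00  a ← 39.616087 − (+1.742e-09/-1.166e+00) = 39.616087
iter 5: u=1.153559  f(a)=-1.421e-14  f'(a)=-1.166e+00  a ← 39.616087 − (-1.421e-14/-1.166e+00) = 39.616087
converged: |Δa| < 1e-12 after 5 iterations
sag = a·(cosh(S/(2a)) − 1) = 39.616087·(cosh(1.153559) − 1) = 29.414256
T_max/T_min = cosh(S/(2a)) = 1.742483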